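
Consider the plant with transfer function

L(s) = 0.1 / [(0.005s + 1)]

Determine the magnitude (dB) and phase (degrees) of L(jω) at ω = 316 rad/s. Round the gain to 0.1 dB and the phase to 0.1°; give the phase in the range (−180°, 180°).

At ω = 316 rad/s:
pole (1 + j316·0.005) = 1 + j1.58 → |·| ≈ 1.8699, ∠ ≈ 57.67°
|L| = 0.1 · 1 / (1.8699) ≈ 0.053479
Gain = 20 log₁₀(0.053479) ≈ -25.44 dB
∠L = (0°) − (57.67°) = -57.67°

-25.4 dB, -57.7°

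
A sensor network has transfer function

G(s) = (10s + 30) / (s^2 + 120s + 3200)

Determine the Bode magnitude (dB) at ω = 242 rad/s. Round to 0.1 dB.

-28.2 dB

Substitute s = j242:
Numerator: 10(j242) + 30 = 30 + j2420
Denominator: (j242)^2 + 120(j242) + 3200 = -55364 + j29040
|N| = √(30² + 2420²) ≈ 2420.2, ∠N ≈ 89.29°
|D| = √(55364² + 29040²) ≈ 62518, ∠D ≈ 152.32°
|G| = 2420.2 / 62518 ≈ 0.038712
Gain = 20 log₁₀(0.038712) ≈ -28.24 dB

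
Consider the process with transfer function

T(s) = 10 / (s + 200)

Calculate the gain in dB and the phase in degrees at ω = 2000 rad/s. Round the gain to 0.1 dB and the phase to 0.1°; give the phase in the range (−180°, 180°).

At s = jω = j2000:
pole (s+200): 200 + j2000 → |·| = √(200²+2000²) = √4040000 ≈ 2010, ∠ = arctan(2000/200) ≈ 84.29°
|T| = 10 / 2010 ≈ 0.0049751
Gain = 20 log₁₀(0.0049751) ≈ -46.06 dB
∠T = 0.00° − 84.29° = -84.29°

-46.1 dB, -84.3°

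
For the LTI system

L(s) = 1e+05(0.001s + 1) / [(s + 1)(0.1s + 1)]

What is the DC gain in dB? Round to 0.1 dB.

L(0) = 1e+05 · 1 / 1 = 1e+05
20 log₁₀(1e+05) ≈ 100.00 dB

100.0 dB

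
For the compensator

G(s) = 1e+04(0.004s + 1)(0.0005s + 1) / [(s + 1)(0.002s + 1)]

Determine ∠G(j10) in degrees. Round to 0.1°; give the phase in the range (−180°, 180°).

At ω = 10 rad/s:
zero (1 + j10·0.004) = 1 + j0.04 → |·| ≈ 1.0008, ∠ ≈ 2.29°
zero (1 + j10·0.0005) = 1 + j0.005 → |·| ≈ 1, ∠ ≈ 0.29°
pole (1 + j10·1) = 1 + j10 → |·| ≈ 10.05, ∠ ≈ 84.29°
pole (1 + j10·0.002) = 1 + j0.02 → |·| ≈ 1.0002, ∠ ≈ 1.15°
∠G = (2.29° + 0.29°) − (84.29° + 1.15°) = -82.86°

-82.9°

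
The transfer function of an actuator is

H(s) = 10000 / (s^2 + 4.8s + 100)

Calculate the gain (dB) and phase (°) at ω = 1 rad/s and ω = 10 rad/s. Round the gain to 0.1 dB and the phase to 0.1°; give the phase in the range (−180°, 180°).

At s = jω = j1:
quadratic: (j1)² + 4.8·j1 + 100 = 99 + j4.8 → |·| ≈ 99.116, ∠ ≈ 2.78°
|H| = 10000 / 99.116 ≈ 100.89
Gain = 20 log₁₀(100.89) ≈ 40.08 dB
∠H = 0.00° − 2.78° = -2.78°

At s = jω = j10:
quadratic: (j10)² + 4.8·j10 + 100 = 0 + j48 → |·| ≈ 48, ∠ ≈ 90.00°
|H| = 10000 / 48 ≈ 208.33
Gain = 20 log₁₀(208.33) ≈ 46.38 dB
∠H = 0.00° − 90.00° = -90.00°

ω = 1: 40.1 dB, -2.8°; ω = 10: 46.4 dB, -90.0°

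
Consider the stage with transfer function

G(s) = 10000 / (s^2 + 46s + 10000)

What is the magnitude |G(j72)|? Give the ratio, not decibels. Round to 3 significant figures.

1.71

At s = jω = j72:
quadratic: (j72)² + 46·j72 + 10000 = 4816 + j3312 → |·| ≈ 5844.9, ∠ ≈ 34.52°
|G| = 10000 / 5844.9 ≈ 1.7109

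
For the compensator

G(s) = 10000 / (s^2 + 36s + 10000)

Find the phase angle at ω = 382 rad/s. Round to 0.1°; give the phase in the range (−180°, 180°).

-174.2°

At s = jω = j382:
quadratic: (j382)² + 36·j382 + 10000 = -135924 + j13752 → |·| ≈ 1.3662e+05, ∠ ≈ 174.22°
∠G = 0.00° − 174.22° = -174.22°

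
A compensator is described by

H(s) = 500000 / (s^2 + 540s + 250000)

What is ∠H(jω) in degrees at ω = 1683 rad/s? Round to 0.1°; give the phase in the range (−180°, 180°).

At s = jω = j1683:
quadratic: (j1683)² + 540·j1683 + 250000 = -2582489 + j908820 → |·| ≈ 2.7377e+06, ∠ ≈ 160.61°
∠H = 0.00° − 160.61° = -160.61°

-160.6°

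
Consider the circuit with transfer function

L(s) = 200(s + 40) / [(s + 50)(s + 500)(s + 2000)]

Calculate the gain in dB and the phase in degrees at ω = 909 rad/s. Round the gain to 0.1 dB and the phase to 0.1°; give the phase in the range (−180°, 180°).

-81.1 dB, -85.0°

At s = jω = j909:
zero (s+40): 40 + j909 → |·| = √(40²+909²) = √827881 ≈ 909.88, ∠ = arctan(909/40) ≈ 87.48°
pole (s+50): 50 + j909 → |·| = √(50²+909²) = √828781 ≈ 910.37, ∠ = arctan(909/50) ≈ 86.85°
pole (s+500): 500 + j909 → |·| = √(500²+909²) = √1076281 ≈ 1037.4, ∠ = arctan(909/500) ≈ 61.19°
pole (s+2000): 2000 + j909 → |·| = √(2000²+909²) = √4826281 ≈ 2196.9, ∠ = arctan(909/2000) ≈ 24.44°
|L| = 200 · 909.88 / 2.0748e+09 ≈ 8.7708e-05
Gain = 20 log₁₀(8.7708e-05) ≈ -81.14 dB
∠L = 87.48° − 172.48° = -85.00°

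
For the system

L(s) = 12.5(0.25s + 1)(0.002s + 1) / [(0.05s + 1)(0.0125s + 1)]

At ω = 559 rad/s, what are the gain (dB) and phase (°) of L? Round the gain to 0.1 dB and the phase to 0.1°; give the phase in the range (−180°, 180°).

At ω = 559 rad/s:
zero (1 + j559·0.25) = 1 + j139.75 → |·| ≈ 139.75, ∠ ≈ 89.59°
zero (1 + j559·0.002) = 1 + j1.118 → |·| ≈ 1.5, ∠ ≈ 48.19°
pole (1 + j559·0.05) = 1 + j27.95 → |·| ≈ 27.968, ∠ ≈ 87.95°
pole (1 + j559·0.0125) = 1 + j6.9875 → |·| ≈ 7.0587, ∠ ≈ 81.86°
|L| = 12.5 · 139.75 · 1.5 / (27.968 · 7.0587) ≈ 13.273
Gain = 20 log₁₀(13.273) ≈ 22.46 dB
∠L = (89.59° + 48.19°) − (87.95° + 81.86°) = -32.03°

22.5 dB, -32.0°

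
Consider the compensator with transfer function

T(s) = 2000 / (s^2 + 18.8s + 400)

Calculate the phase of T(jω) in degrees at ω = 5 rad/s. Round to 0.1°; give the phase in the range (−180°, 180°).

-14.1°

At s = jω = j5:
quadratic: (j5)² + 18.8·j5 + 400 = 375 + j94 → |·| ≈ 386.6, ∠ ≈ 14.07°
∠T = 0.00° − 14.07° = -14.07°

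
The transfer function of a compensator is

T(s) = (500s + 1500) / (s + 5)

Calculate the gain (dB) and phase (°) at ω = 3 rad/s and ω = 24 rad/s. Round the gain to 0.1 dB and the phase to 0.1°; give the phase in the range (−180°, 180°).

ω = 3: 51.2 dB, 14.0°; ω = 24: 53.9 dB, 4.6°

Substitute s = j3:
Numerator: 500(j3) + 1500 = 1500 + j1500
Denominator: (j3) + 5 = 5 + j3
|N| = √(1500² + 1500²) ≈ 2121.3, ∠N ≈ 45.00°
|D| = √(5² + 3²) ≈ 5.831, ∠D ≈ 30.96°
|T| = 2121.3 / 5.831 ≈ 363.8
Gain = 20 log₁₀(363.8) ≈ 51.22 dB
∠T = 45.00° − 30.96° = 14.04°

Substitute s = j24:
Numerator: 500(j24) + 1500 = 1500 + j12000
Denominator: (j24) + 5 = 5 + j24
|N| = √(1500² + 12000²) ≈ 12093, ∠N ≈ 82.87°
|D| = √(5² + 24²) ≈ 24.515, ∠D ≈ 78.23°
|T| = 12093 / 24.515 ≈ 493.29
Gain = 20 log₁₀(493.29) ≈ 53.86 dB
∠T = 82.87° − 78.23° = 4.64°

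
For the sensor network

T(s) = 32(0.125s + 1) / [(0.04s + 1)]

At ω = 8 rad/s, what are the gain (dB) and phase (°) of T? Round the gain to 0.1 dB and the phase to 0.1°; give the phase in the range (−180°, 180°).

At ω = 8 rad/s:
zero (1 + j8·0.125) = 1 + j1 → |·| ≈ 1.4142, ∠ ≈ 45.00°
pole (1 + j8·0.04) = 1 + j0.32 → |·| ≈ 1.05, ∠ ≈ 17.74°
|T| = 32 · 1.4142 / (1.05) ≈ 43.099
Gain = 20 log₁₀(43.099) ≈ 32.69 dB
∠T = (45.00°) − (17.74°) = 27.26°

32.7 dB, 27.3°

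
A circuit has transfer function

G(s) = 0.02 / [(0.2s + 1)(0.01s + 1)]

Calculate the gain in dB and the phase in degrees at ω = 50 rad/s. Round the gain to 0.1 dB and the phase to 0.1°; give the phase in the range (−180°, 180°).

At ω = 50 rad/s:
pole (1 + j50·0.2) = 1 + j10 → |·| ≈ 10.05, ∠ ≈ 84.29°
pole (1 + j50·0.01) = 1 + j0.5 → |·| ≈ 1.118, ∠ ≈ 26.57°
|G| = 0.02 · 1 / (10.05 · 1.118) ≈ 0.00178
Gain = 20 log₁₀(0.00178) ≈ -54.99 dB
∠G = (0°) − (84.29° + 26.57°) = -110.86°

-55.0 dB, -110.9°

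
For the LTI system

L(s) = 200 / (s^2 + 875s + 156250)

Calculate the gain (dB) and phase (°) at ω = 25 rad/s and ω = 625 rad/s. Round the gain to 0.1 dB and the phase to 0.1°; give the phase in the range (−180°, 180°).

ω = 25: -57.9 dB, -8.0°; ω = 625: -69.5 dB, -113.2°

Substitute s = j25:
Numerator: 200 = 200 + j0
Denominator: (j25)^2 + 875(j25) + 156250 = 155625 + j21875
|N| = √(200² + 0²) ≈ 200, ∠N ≈ 0.00°
|D| = √(155625² + 21875²) ≈ 1.5715e+05, ∠D ≈ 8.00°
|L| = 200 / 1.5715e+05 ≈ 0.0012727
Gain = 20 log₁₀(0.0012727) ≈ -57.91 dB
∠L = 0.00° − 8.00° = -8.00°

Substitute s = j625:
Numerator: 200 = 200 + j0
Denominator: (j625)^2 + 875(j625) + 156250 = -234375 + j546875
|N| = √(200² + 0²) ≈ 200, ∠N ≈ 0.00°
|D| = √(234375² + 546875²) ≈ 5.9498e+05, ∠D ≈ 113.20°
|L| = 200 / 5.9498e+05 ≈ 0.00033615
Gain = 20 log₁₀(0.00033615) ≈ -69.47 dB
∠L = 0.00° − 113.20° = -113.20°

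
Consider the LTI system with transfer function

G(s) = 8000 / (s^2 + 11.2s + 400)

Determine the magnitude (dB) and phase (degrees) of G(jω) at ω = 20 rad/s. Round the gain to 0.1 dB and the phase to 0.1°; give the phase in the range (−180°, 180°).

31.1 dB, -90.0°

At s = jω = j20:
quadratic: (j20)² + 11.2·j20 + 400 = 0 + j224 → |·| ≈ 224, ∠ ≈ 90.00°
|G| = 8000 / 224 ≈ 35.714
Gain = 20 log₁₀(35.714) ≈ 31.06 dB
∠G = 0.00° − 90.00° = -90.00°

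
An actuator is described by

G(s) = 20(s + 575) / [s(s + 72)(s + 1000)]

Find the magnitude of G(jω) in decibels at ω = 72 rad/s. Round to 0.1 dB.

At s = jω = j72:
zero (s+575): 575 + j72 → |·| = √(575²+72²) = √335809 ≈ 579.49, ∠ = arctan(72/575) ≈ 7.14°
pole (s+72): 72 + j72 → |·| = √(72²+72²) = √10368 ≈ 101.82, ∠ = arctan(72/72) ≈ 45.00°
pole (s+1000): 1000 + j72 → |·| = √(1000²+72²) = √1005184 ≈ 1002.6, ∠ = arctan(72/1000) ≈ 4.12°
pole at origin: |s| = 72, ∠ = 90.00° (in denominator)
|G| = 20 · 579.49 / 7.3501e+06 ≈ 0.0015768
Gain = 20 log₁₀(0.0015768) ≈ -56.04 dB

-56.0 dB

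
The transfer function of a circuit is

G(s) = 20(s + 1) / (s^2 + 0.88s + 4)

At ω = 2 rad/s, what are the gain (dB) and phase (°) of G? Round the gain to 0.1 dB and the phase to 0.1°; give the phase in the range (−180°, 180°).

28.1 dB, -26.6°

At s = jω = j2:
zero (s+1): 1 + j2 → |·| = √(1²+2²) = √5 ≈ 2.2361, ∠ = arctan(2/1) ≈ 63.43°
quadratic: (j2)² + 0.88·j2 + 4 = 0 + j1.76 → |·| ≈ 1.76, ∠ ≈ 90.00°
|G| = 20 · 2.2361 / 1.76 ≈ 25.41
Gain = 20 log₁₀(25.41) ≈ 28.10 dB
∠G = 63.43° − 90.00° = -26.57°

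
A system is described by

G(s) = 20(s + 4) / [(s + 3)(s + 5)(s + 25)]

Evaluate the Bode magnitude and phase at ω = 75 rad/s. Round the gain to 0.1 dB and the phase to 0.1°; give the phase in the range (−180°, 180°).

At s = jω = j75:
zero (s+4): 4 + j75 → |·| = √(4²+75²) = √5641 ≈ 75.107, ∠ = arctan(75/4) ≈ 86.95°
pole (s+3): 3 + j75 → |·| = √(3²+75²) = √5634 ≈ 75.06, ∠ = arctan(75/3) ≈ 87.71°
pole (s+5): 5 + j75 → |·| = √(5²+75²) = √5650 ≈ 75.166, ∠ = arctan(75/5) ≈ 86.19°
pole (s+25): 25 + j75 → |·| = √(25²+75²) = √6250 ≈ 79.057, ∠ = arctan(75/25) ≈ 71.57°
|G| = 20 · 75.107 / 4.4604e+05 ≈ 0.0033677
Gain = 20 log₁₀(0.0033677) ≈ -49.45 dB
∠G = 86.95° − 245.47° = -158.52°

-49.5 dB, -158.5°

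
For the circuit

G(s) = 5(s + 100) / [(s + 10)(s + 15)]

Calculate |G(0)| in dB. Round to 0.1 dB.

G(0) = 5·100 / (10·15) ≈ 3.3333
20 log₁₀(3.3333) ≈ 10.46 dB

10.5 dB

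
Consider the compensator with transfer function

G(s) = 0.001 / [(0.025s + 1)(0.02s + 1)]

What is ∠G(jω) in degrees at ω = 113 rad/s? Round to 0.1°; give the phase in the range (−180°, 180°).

At ω = 113 rad/s:
pole (1 + j113·0.025) = 1 + j2.825 → |·| ≈ 2.9968, ∠ ≈ 70.51°
pole (1 + j113·0.02) = 1 + j2.26 → |·| ≈ 2.4714, ∠ ≈ 66.13°
∠G = (0°) − (70.51° + 66.13°) = -136.64°

-136.6°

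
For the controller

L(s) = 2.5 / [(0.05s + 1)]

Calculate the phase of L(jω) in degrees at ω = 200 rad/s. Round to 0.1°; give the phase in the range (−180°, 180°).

At ω = 200 rad/s:
pole (1 + j200·0.05) = 1 + j10 → |·| ≈ 10.05, ∠ ≈ 84.29°
∠L = (0°) − (84.29°) = -84.29°

-84.3°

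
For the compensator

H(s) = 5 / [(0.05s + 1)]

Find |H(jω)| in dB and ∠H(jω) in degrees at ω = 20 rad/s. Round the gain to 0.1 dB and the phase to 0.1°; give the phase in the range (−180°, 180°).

11.0 dB, -45.0°

At ω = 20 rad/s:
pole (1 + j20·0.05) = 1 + j1 → |·| ≈ 1.4142, ∠ ≈ 45.00°
|H| = 5 · 1 / (1.4142) ≈ 3.5356
Gain = 20 log₁₀(3.5356) ≈ 10.97 dB
∠H = (0°) − (45.00°) = -45.00°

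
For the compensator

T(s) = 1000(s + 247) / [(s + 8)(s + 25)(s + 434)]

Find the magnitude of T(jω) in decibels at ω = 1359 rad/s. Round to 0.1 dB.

-65.6 dB

At s = jω = j1359:
zero (s+247): 247 + j1359 → |·| = √(247²+1359²) = √1907890 ≈ 1381.3, ∠ = arctan(1359/247) ≈ 79.70°
pole (s+8): 8 + j1359 → |·| = √(8²+1359²) = √1846945 ≈ 1359, ∠ = arctan(1359/8) ≈ 89.66°
pole (s+25): 25 + j1359 → |·| = √(25²+1359²) = √1847506 ≈ 1359.2, ∠ = arctan(1359/25) ≈ 88.95°
pole (s+434): 434 + j1359 → |·| = √(434²+1359²) = √2035237 ≈ 1426.6, ∠ = arctan(1359/434) ≈ 72.29°
|T| = 1000 · 1381.3 / 2.6351e+09 ≈ 0.00052419
Gain = 20 log₁₀(0.00052419) ≈ -65.61 dB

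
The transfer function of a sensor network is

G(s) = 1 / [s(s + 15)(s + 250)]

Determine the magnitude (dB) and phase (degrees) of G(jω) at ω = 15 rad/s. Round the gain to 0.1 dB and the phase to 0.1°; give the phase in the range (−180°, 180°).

At s = jω = j15:
pole (s+15): 15 + j15 → |·| = √(15²+15²) = √450 ≈ 21.213, ∠ = arctan(15/15) ≈ 45.00°
pole (s+250): 250 + j15 → |·| = √(250²+15²) = √62725 ≈ 250.45, ∠ = arctan(15/250) ≈ 3.43°
pole at origin: |s| = 15, ∠ = 90.00° (in denominator)
|G| = 1 / 79692 ≈ 1.2548e-05
Gain = 20 log₁₀(1.2548e-05) ≈ -98.03 dB
∠G = 0.00° − 138.43° = -138.43°

-98.0 dB, -138.4°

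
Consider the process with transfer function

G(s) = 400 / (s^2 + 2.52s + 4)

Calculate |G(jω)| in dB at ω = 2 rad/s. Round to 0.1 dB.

38.0 dB

At s = jω = j2:
quadratic: (j2)² + 2.52·j2 + 4 = 0 + j5.04 → |·| ≈ 5.04, ∠ ≈ 90.00°
|G| = 400 / 5.04 ≈ 79.365
Gain = 20 log₁₀(79.365) ≈ 37.99 dB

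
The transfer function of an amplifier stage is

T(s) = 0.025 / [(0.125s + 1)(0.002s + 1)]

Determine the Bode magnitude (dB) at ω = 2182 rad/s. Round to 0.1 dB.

At ω = 2182 rad/s:
pole (1 + j2182·0.125) = 1 + j272.75 → |·| ≈ 272.75, ∠ ≈ 89.79°
pole (1 + j2182·0.002) = 1 + j4.364 → |·| ≈ 4.4771, ∠ ≈ 77.09°
|T| = 0.025 · 1 / (272.75 · 4.4771) ≈ 2.0473e-05
Gain = 20 log₁₀(2.0473e-05) ≈ -93.78 dB

-93.8 dB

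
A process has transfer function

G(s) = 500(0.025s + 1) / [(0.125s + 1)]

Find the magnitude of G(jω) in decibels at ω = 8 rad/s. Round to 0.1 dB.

At ω = 8 rad/s:
zero (1 + j8·0.025) = 1 + j0.2 → |·| ≈ 1.0198, ∠ ≈ 11.31°
pole (1 + j8·0.125) = 1 + j1 → |·| ≈ 1.4142, ∠ ≈ 45.00°
|G| = 500 · 1.0198 / (1.4142) ≈ 360.56
Gain = 20 log₁₀(360.56) ≈ 51.14 dB

51.1 dB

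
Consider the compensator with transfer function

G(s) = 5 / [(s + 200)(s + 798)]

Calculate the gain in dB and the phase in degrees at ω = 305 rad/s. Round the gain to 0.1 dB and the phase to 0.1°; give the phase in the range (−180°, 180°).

At s = jω = j305:
pole (s+200): 200 + j305 → |·| = √(200²+305²) = √133025 ≈ 364.73, ∠ = arctan(305/200) ≈ 56.75°
pole (s+798): 798 + j305 → |·| = √(798²+305²) = √729829 ≈ 854.3, ∠ = arctan(305/798) ≈ 20.92°
|G| = 5 / 3.1159e+05 ≈ 1.6047e-05
Gain = 20 log₁₀(1.6047e-05) ≈ -95.89 dB
∠G = 0.00° − 77.67° = -77.67°

-95.9 dB, -77.7°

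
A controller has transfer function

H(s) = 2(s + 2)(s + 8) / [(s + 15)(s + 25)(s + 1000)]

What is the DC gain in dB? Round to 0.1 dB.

H(0) = 2·2·8 / (15·25·1000) ≈ 8.5333e-05
20 log₁₀(8.5333e-05) ≈ -81.38 dB

-81.4 dB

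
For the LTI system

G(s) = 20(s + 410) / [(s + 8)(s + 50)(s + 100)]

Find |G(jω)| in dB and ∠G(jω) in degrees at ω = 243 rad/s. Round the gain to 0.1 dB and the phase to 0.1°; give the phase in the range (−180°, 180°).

-64.4 dB, 156.5°

At s = jω = j243:
zero (s+410): 410 + j243 → |·| = √(410²+243²) = √227149 ≈ 476.6, ∠ = arctan(243/410) ≈ 30.65°
pole (s+8): 8 + j243 → |·| = √(8²+243²) = √59113 ≈ 243.13, ∠ = arctan(243/8) ≈ 88.11°
pole (s+50): 50 + j243 → |·| = √(50²+243²) = √61549 ≈ 248.09, ∠ = arctan(243/50) ≈ 78.37°
pole (s+100): 100 + j243 → |·| = √(100²+243²) = √69049 ≈ 262.77, ∠ = arctan(243/100) ≈ 67.63°
|G| = 20 · 476.6 / 1.585e+07 ≈ 0.00060139
Gain = 20 log₁₀(0.00060139) ≈ -64.42 dB
∠G = 30.65° − 234.11° = -203.46° ≡ 156.54° (principal value)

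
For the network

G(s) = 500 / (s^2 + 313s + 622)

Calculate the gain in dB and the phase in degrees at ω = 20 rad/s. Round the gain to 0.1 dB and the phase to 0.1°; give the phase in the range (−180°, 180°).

Substitute s = j20:
Numerator: 500 = 500 + j0
Denominator: (j20)^2 + 313(j20) + 622 = 222 + j6260
|N| = √(500² + 0²) ≈ 500, ∠N ≈ 0.00°
|D| = √(222² + 6260²) ≈ 6263.9, ∠D ≈ 87.97°
|G| = 500 / 6263.9 ≈ 0.079822
Gain = 20 log₁₀(0.079822) ≈ -21.96 dB
∠G = 0.00° − 87.97° = -87.97°

-22.0 dB, -88.0°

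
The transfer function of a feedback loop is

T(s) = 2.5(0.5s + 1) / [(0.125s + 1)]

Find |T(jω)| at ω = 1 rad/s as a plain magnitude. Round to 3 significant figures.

At ω = 1 rad/s:
zero (1 + j1·0.5) = 1 + j0.5 → |·| ≈ 1.118, ∠ ≈ 26.57°
pole (1 + j1·0.125) = 1 + j0.125 → |·| ≈ 1.0078, ∠ ≈ 7.13°
|T| = 2.5 · 1.118 / (1.0078) ≈ 2.7734

2.77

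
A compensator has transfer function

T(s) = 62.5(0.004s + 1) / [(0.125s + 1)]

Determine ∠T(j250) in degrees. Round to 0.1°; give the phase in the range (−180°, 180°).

At ω = 250 rad/s:
zero (1 + j250·0.004) = 1 + j1 → |·| ≈ 1.4142, ∠ ≈ 45.00°
pole (1 + j250·0.125) = 1 + j31.25 → |·| ≈ 31.266, ∠ ≈ 88.17°
∠T = (45.00°) − (88.17°) = -43.17°

-43.2°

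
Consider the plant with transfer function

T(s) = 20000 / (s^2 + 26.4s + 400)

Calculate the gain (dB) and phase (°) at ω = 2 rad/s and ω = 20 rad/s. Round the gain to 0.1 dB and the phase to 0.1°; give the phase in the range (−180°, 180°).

ω = 2: 34.0 dB, -7.6°; ω = 20: 31.6 dB, -90.0°

At s = jω = j2:
quadratic: (j2)² + 26.4·j2 + 400 = 396 + j52.8 → |·| ≈ 399.5, ∠ ≈ 7.59°
|T| = 20000 / 399.5 ≈ 50.063
Gain = 20 log₁₀(50.063) ≈ 33.99 dB
∠T = 0.00° − 7.59° = -7.59°

At s = jω = j20:
quadratic: (j20)² + 26.4·j20 + 400 = 0 + j528 → |·| ≈ 528, ∠ ≈ 90.00°
|T| = 20000 / 528 ≈ 37.879
Gain = 20 log₁₀(37.879) ≈ 31.57 dB
∠T = 0.00° − 90.00° = -90.00°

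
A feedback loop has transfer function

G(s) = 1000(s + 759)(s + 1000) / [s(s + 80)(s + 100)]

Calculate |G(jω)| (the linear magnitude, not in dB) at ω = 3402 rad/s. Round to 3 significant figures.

At s = jω = j3402:
zero (s+759): 759 + j3402 → |·| = √(759²+3402²) = √12149685 ≈ 3485.6, ∠ = arctan(3402/759) ≈ 77.42°
zero (s+1000): 1000 + j3402 → |·| = √(1000²+3402²) = √12573604 ≈ 3545.9, ∠ = arctan(3402/1000) ≈ 73.62°
pole (s+80): 80 + j3402 → |·| = √(80²+3402²) = √11580004 ≈ 3402.9, ∠ = arctan(3402/80) ≈ 88.65°
pole (s+100): 100 + j3402 → |·| = √(100²+3402²) = √11583604 ≈ 3403.5, ∠ = arctan(3402/100) ≈ 88.32°
pole at origin: |s| = 3402, ∠ = 90.00° (in denominator)
|G| = 1000 · 1.236e+07 / 3.9401e+10 ≈ 0.3137

0.314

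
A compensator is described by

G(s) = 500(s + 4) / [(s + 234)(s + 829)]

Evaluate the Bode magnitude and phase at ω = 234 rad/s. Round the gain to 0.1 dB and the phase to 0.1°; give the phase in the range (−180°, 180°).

At s = jω = j234:
zero (s+4): 4 + j234 → |·| = √(4²+234²) = √54772 ≈ 234.03, ∠ = arctan(234/4) ≈ 89.02°
pole (s+234): 234 + j234 → |·| = √(234²+234²) = √109512 ≈ 330.93, ∠ = arctan(234/234) ≈ 45.00°
pole (s+829): 829 + j234 → |·| = √(829²+234²) = √741997 ≈ 861.39, ∠ = arctan(234/829) ≈ 15.76°
|G| = 500 · 234.03 / 2.8506e+05 ≈ 0.41049
Gain = 20 log₁₀(0.41049) ≈ -7.73 dB
∠G = 89.02° − 60.76° = 28.26°

-7.7 dB, 28.3°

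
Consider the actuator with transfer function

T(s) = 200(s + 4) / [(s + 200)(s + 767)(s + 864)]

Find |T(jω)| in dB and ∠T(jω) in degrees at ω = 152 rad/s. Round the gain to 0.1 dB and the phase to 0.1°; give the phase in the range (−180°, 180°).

-75.1 dB, 30.1°

At s = jω = j152:
zero (s+4): 4 + j152 → |·| = √(4²+152²) = √23120 ≈ 152.05, ∠ = arctan(152/4) ≈ 88.49°
pole (s+200): 200 + j152 → |·| = √(200²+152²) = √63104 ≈ 251.21, ∠ = arctan(152/200) ≈ 37.23°
pole (s+767): 767 + j152 → |·| = √(767²+152²) = √611393 ≈ 781.92, ∠ = arctan(152/767) ≈ 11.21°
pole (s+864): 864 + j152 → |·| = √(864²+152²) = √769600 ≈ 877.27, ∠ = arctan(152/864) ≈ 9.98°
|T| = 200 · 152.05 / 1.7232e+08 ≈ 0.00017647
Gain = 20 log₁₀(0.00017647) ≈ -75.07 dB
∠T = 88.49° − 58.42° = 30.07°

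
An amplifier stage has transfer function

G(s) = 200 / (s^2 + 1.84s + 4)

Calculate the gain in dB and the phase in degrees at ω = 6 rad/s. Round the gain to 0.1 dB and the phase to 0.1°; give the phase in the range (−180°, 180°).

At s = jω = j6:
quadratic: (j6)² + 1.84·j6 + 4 = -32 + j11.04 → |·| ≈ 33.851, ∠ ≈ 160.97°
|G| = 200 / 33.851 ≈ 5.9082
Gain = 20 log₁₀(5.9082) ≈ 15.43 dB
∠G = 0.00° − 160.97° = -160.97°

15.4 dB, -161.0°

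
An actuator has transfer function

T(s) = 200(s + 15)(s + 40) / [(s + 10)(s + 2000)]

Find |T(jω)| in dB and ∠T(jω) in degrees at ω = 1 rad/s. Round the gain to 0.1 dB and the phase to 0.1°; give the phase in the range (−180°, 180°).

At s = jω = j1:
zero (s+15): 15 + j1 → |·| = √(15²+1²) = √226 ≈ 15.033, ∠ = arctan(1/15) ≈ 3.81°
zero (s+40): 40 + j1 → |·| = √(40²+1²) = √1601 ≈ 40.012, ∠ = arctan(1/40) ≈ 1.43°
pole (s+10): 10 + j1 → |·| = √(10²+1²) = √101 ≈ 10.05, ∠ = arctan(1/10) ≈ 5.71°
pole (s+2000): 2000 + j1 → |·| = √(2000²+1²) = √4000001 ≈ 2000, ∠ = arctan(1/2000) ≈ 0.03°
|T| = 200 · 601.5 / 20100 ≈ 5.9851
Gain = 20 log₁₀(5.9851) ≈ 15.54 dB
∠T = 5.24° − 5.74° = -0.50°

15.5 dB, -0.5°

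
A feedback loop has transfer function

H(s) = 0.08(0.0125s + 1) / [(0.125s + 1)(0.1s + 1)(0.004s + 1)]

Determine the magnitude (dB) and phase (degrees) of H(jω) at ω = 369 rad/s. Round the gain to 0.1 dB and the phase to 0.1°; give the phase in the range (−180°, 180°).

At ω = 369 rad/s:
zero (1 + j369·0.0125) = 1 + j4.6125 → |·| ≈ 4.7197, ∠ ≈ 77.77°
pole (1 + j369·0.125) = 1 + j46.125 → |·| ≈ 46.136, ∠ ≈ 88.76°
pole (1 + j369·0.1) = 1 + j36.9 → |·| ≈ 36.914, ∠ ≈ 88.45°
pole (1 + j369·0.004) = 1 + j1.476 → |·| ≈ 1.7829, ∠ ≈ 55.88°
|H| = 0.08 · 4.7197 / (46.136 · 36.914 · 1.7829) ≈ 0.00012435
Gain = 20 log₁₀(0.00012435) ≈ -78.11 dB
∠H = (77.77°) − (88.76° + 88.45° + 55.88°) = -155.32°

-78.1 dB, -155.3°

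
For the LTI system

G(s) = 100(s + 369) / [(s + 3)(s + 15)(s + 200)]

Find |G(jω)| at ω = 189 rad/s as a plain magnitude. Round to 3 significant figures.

At s = jω = j189:
zero (s+369): 369 + j189 → |·| = √(369²+189²) = √171882 ≈ 414.59, ∠ = arctan(189/369) ≈ 27.12°
pole (s+3): 3 + j189 → |·| = √(3²+189²) = √35730 ≈ 189.02, ∠ = arctan(189/3) ≈ 89.09°
pole (s+15): 15 + j189 → |·| = √(15²+189²) = √35946 ≈ 189.59, ∠ = arctan(189/15) ≈ 85.46°
pole (s+200): 200 + j189 → |·| = √(200²+189²) = √75721 ≈ 275.17, ∠ = arctan(189/200) ≈ 43.38°
|G| = 100 · 414.59 / 9.8611e+06 ≈ 0.0042043

0.00420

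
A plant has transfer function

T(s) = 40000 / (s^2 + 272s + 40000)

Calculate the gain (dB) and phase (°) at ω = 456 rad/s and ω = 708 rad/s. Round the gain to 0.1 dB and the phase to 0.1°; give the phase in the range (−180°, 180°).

ω = 456: -14.4 dB, -143.6°; ω = 708: -21.9 dB, -157.3°

At s = jω = j456:
quadratic: (j456)² + 272·j456 + 40000 = -167936 + j124032 → |·| ≈ 2.0877e+05, ∠ ≈ 143.55°
|T| = 40000 / 2.0877e+05 ≈ 0.1916
Gain = 20 log₁₀(0.1916) ≈ -14.35 dB
∠T = 0.00° − 143.55° = -143.55°

At s = jω = j708:
quadratic: (j708)² + 272·j708 + 40000 = -461264 + j192576 → |·| ≈ 4.9985e+05, ∠ ≈ 157.34°
|T| = 40000 / 4.9985e+05 ≈ 0.080024
Gain = 20 log₁₀(0.080024) ≈ -21.94 dB
∠T = 0.00° − 157.34° = -157.34°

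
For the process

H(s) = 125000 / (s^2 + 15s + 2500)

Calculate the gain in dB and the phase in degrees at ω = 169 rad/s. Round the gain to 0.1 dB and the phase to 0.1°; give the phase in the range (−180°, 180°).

13.6 dB, -174.4°

At s = jω = j169:
quadratic: (j169)² + 15·j169 + 2500 = -26061 + j2535 → |·| ≈ 26184, ∠ ≈ 174.44°
|H| = 125000 / 26184 ≈ 4.7739
Gain = 20 log₁₀(4.7739) ≈ 13.58 dB
∠H = 0.00° − 174.44° = -174.44°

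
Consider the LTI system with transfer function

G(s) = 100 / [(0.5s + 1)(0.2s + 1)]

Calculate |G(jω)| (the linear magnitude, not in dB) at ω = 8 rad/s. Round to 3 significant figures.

12.9

At ω = 8 rad/s:
pole (1 + j8·0.5) = 1 + j4 → |·| ≈ 4.1231, ∠ ≈ 75.96°
pole (1 + j8·0.2) = 1 + j1.6 → |·| ≈ 1.8868, ∠ ≈ 57.99°
|G| = 100 · 1 / (4.1231 · 1.8868) ≈ 12.854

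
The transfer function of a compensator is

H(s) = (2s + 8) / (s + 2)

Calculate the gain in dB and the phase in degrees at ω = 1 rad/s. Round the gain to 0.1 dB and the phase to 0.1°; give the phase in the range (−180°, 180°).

11.3 dB, -12.5°

Substitute s = j1:
Numerator: 2(j1) + 8 = 8 + j2
Denominator: (j1) + 2 = 2 + j1
|N| = √(8² + 2²) ≈ 8.2462, ∠N ≈ 14.04°
|D| = √(2² + 1²) ≈ 2.2361, ∠D ≈ 26.57°
|H| = 8.2462 / 2.2361 ≈ 3.6878
Gain = 20 log₁₀(3.6878) ≈ 11.34 dB
∠H = 14.04° − 26.57° = -12.53°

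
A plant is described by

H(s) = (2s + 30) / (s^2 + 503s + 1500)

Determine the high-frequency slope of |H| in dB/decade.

-20 dB/decade

Each pole contributes −20 dB/decade at high frequency; each zero contributes +20 dB/decade.
Net: 1 zero(s) − 2 pole(s) → -20 dB/decade.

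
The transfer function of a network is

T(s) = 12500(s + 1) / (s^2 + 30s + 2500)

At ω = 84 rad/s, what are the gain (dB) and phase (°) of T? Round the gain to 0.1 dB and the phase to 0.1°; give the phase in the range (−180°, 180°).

At s = jω = j84:
zero (s+1): 1 + j84 → |·| = √(1²+84²) = √7057 ≈ 84.006, ∠ = arctan(84/1) ≈ 89.32°
quadratic: (j84)² + 30·j84 + 2500 = -4556 + j2520 → |·| ≈ 5206.5, ∠ ≈ 151.05°
|T| = 12500 · 84.006 / 5206.5 ≈ 201.69
Gain = 20 log₁₀(201.69) ≈ 46.09 dB
∠T = 89.32° − 151.05° = -61.73°

46.1 dB, -61.7°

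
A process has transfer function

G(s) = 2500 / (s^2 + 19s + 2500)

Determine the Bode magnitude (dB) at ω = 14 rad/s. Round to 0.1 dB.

0.7 dB

At s = jω = j14:
quadratic: (j14)² + 19·j14 + 2500 = 2304 + j266 → |·| ≈ 2319.3, ∠ ≈ 6.59°
|G| = 2500 / 2319.3 ≈ 1.0779
Gain = 20 log₁₀(1.0779) ≈ 0.65 dB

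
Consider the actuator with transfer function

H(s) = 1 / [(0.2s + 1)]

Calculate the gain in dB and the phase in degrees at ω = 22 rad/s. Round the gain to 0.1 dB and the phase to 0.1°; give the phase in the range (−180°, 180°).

At ω = 22 rad/s:
pole (1 + j22·0.2) = 1 + j4.4 → |·| ≈ 4.5122, ∠ ≈ 77.20°
|H| = 1 · 1 / (4.5122) ≈ 0.22162
Gain = 20 log₁₀(0.22162) ≈ -13.09 dB
∠H = (0°) − (77.20°) = -77.20°

-13.1 dB, -77.2°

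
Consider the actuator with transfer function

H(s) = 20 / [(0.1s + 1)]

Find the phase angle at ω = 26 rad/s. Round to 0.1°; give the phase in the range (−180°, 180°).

-69.0°

At ω = 26 rad/s:
pole (1 + j26·0.1) = 1 + j2.6 → |·| ≈ 2.7857, ∠ ≈ 68.96°
∠H = (0°) − (68.96°) = -68.96°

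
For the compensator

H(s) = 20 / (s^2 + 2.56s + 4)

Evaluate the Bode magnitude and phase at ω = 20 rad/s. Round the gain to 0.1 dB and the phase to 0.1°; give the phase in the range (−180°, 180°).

-26.0 dB, -172.6°

At s = jω = j20:
quadratic: (j20)² + 2.56·j20 + 4 = -396 + j51.2 → |·| ≈ 399.3, ∠ ≈ 172.63°
|H| = 20 / 399.3 ≈ 0.050088
Gain = 20 log₁₀(0.050088) ≈ -26.01 dB
∠H = 0.00° − 172.63° = -172.63°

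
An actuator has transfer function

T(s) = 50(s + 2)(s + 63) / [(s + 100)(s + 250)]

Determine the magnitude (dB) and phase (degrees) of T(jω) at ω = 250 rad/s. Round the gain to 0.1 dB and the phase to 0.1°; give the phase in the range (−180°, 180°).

30.6 dB, 52.2°

At s = jω = j250:
zero (s+2): 2 + j250 → |·| = √(2²+250²) = √62504 ≈ 250.01, ∠ = arctan(250/2) ≈ 89.54°
zero (s+63): 63 + j250 → |·| = √(63²+250²) = √66469 ≈ 257.82, ∠ = arctan(250/63) ≈ 75.86°
pole (s+100): 100 + j250 → |·| = √(100²+250²) = √72500 ≈ 269.26, ∠ = arctan(250/100) ≈ 68.20°
pole (s+250): 250 + j250 → |·| = √(250²+250²) = √125000 ≈ 353.55, ∠ = arctan(250/250) ≈ 45.00°
|T| = 50 · 64458 / 95197 ≈ 33.855
Gain = 20 log₁₀(33.855) ≈ 30.59 dB
∠T = 165.40° − 113.20° = 52.20°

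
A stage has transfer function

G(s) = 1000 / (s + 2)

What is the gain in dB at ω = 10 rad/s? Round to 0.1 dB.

39.8 dB

At s = jω = j10:
pole (s+2): 2 + j10 → |·| = √(2²+10²) = √104 ≈ 10.198, ∠ = arctan(10/2) ≈ 78.69°
|G| = 1000 / 10.198 ≈ 98.058
Gain = 20 log₁₀(98.058) ≈ 39.83 dB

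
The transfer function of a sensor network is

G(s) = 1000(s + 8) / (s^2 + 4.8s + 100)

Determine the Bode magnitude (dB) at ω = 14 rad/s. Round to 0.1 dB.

At s = jω = j14:
zero (s+8): 8 + j14 → |·| = √(8²+14²) = √260 ≈ 16.125, ∠ = arctan(14/8) ≈ 60.26°
quadratic: (j14)² + 4.8·j14 + 100 = -96 + j67.2 → |·| ≈ 117.18, ∠ ≈ 145.01°
|G| = 1000 · 16.125 / 117.18 ≈ 137.61
Gain = 20 log₁₀(137.61) ≈ 42.77 dB

42.8 dB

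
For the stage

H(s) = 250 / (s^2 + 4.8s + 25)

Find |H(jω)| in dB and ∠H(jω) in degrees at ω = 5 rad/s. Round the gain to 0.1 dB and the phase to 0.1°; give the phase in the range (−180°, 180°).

At s = jω = j5:
quadratic: (j5)² + 4.8·j5 + 25 = 0 + j24 → |·| ≈ 24, ∠ ≈ 90.00°
|H| = 250 / 24 ≈ 10.417
Gain = 20 log₁₀(10.417) ≈ 20.35 dB
∠H = 0.00° − 90.00° = -90.00°

20.4 dB, -90.0°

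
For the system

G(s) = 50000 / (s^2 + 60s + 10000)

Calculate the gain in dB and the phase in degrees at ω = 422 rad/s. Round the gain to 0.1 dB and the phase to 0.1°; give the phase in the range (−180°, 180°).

At s = jω = j422:
quadratic: (j422)² + 60·j422 + 10000 = -168084 + j25320 → |·| ≈ 1.6998e+05, ∠ ≈ 171.43°
|G| = 50000 / 1.6998e+05 ≈ 0.29415
Gain = 20 log₁₀(0.29415) ≈ -10.63 dB
∠G = 0.00° − 171.43° = -171.43°

-10.6 dB, -171.4°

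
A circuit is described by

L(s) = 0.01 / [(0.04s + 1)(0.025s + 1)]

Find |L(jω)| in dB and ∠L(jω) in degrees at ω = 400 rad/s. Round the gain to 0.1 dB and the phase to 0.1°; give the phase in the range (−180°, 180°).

At ω = 400 rad/s:
pole (1 + j400·0.04) = 1 + j16 → |·| ≈ 16.031, ∠ ≈ 86.42°
pole (1 + j400·0.025) = 1 + j10 → |·| ≈ 10.05, ∠ ≈ 84.29°
|L| = 0.01 · 1 / (16.031 · 10.05) ≈ 6.2069e-05
Gain = 20 log₁₀(6.2069e-05) ≈ -84.14 dB
∠L = (0°) − (86.42° + 84.29°) = -170.71°

-84.1 dB, -170.7°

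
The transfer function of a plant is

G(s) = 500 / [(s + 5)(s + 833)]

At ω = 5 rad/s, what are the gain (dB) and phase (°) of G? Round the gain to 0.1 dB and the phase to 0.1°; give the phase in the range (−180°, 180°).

-21.4 dB, -45.3°

At s = jω = j5:
pole (s+5): 5 + j5 → |·| = √(5²+5²) = √50 ≈ 7.0711, ∠ = arctan(5/5) ≈ 45.00°
pole (s+833): 833 + j5 → |·| = √(833²+5²) = √693914 ≈ 833.02, ∠ = arctan(5/833) ≈ 0.34°
|G| = 500 / 5890.4 ≈ 0.084884
Gain = 20 log₁₀(0.084884) ≈ -21.42 dB
∠G = 0.00° − 45.34° = -45.34°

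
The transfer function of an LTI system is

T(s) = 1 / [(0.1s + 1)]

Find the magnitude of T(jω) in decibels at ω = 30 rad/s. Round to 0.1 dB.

At ω = 30 rad/s:
pole (1 + j30·0.1) = 1 + j3 → |·| ≈ 3.1623, ∠ ≈ 71.57°
|T| = 1 · 1 / (3.1623) ≈ 0.31623
Gain = 20 log₁₀(0.31623) ≈ -10.00 dB

-10.0 dB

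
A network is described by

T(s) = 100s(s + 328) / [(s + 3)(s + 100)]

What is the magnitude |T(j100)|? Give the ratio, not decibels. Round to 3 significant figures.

242

At s = jω = j100:
zero (s+328): 328 + j100 → |·| = √(328²+100²) = √117584 ≈ 342.91, ∠ = arctan(100/328) ≈ 16.96°
zero at origin: s = j100 → |·| = 100, ∠ = 90.00°
pole (s+3): 3 + j100 → |·| = √(3²+100²) = √10009 ≈ 100.04, ∠ = arctan(100/3) ≈ 88.28°
pole (s+100): 100 + j100 → |·| = √(100²+100²) = √20000 ≈ 141.42, ∠ = arctan(100/100) ≈ 45.00°
|T| = 100 · 34291 / 14148 ≈ 242.37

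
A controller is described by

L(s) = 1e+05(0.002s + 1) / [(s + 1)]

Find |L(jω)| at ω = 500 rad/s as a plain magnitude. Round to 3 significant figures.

283

At ω = 500 rad/s:
zero (1 + j500·0.002) = 1 + j1 → |·| ≈ 1.4142, ∠ ≈ 45.00°
pole (1 + j500·1) = 1 + j500 → |·| ≈ 500, ∠ ≈ 89.89°
|L| = 1e+05 · 1.4142 / (500) ≈ 282.84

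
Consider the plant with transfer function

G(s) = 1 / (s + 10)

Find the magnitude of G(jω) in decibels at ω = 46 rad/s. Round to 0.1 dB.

-33.5 dB

At s = jω = j46:
pole (s+10): 10 + j46 → |·| = √(10²+46²) = √2216 ≈ 47.074, ∠ = arctan(46/10) ≈ 77.74°
|G| = 1 / 47.074 ≈ 0.021243
Gain = 20 log₁₀(0.021243) ≈ -33.46 dB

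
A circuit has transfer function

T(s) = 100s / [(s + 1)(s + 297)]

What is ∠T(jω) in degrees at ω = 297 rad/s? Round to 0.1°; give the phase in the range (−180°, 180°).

-44.8°

At s = jω = j297:
zero at origin: s = j297 → |·| = 297, ∠ = 90.00°
pole (s+1): 1 + j297 → |·| = √(1²+297²) = √88210 ≈ 297, ∠ = arctan(297/1) ≈ 89.81°
pole (s+297): 297 + j297 → |·| = √(297²+297²) = √176418 ≈ 420.02, ∠ = arctan(297/297) ≈ 45.00°
∠T = 90.00° − 134.81° = -44.81°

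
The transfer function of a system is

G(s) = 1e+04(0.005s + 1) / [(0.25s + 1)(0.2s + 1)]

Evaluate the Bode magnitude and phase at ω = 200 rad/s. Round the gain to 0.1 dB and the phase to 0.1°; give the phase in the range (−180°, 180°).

17.0 dB, -132.4°

At ω = 200 rad/s:
zero (1 + j200·0.005) = 1 + j1 → |·| ≈ 1.4142, ∠ ≈ 45.00°
pole (1 + j200·0.25) = 1 + j50 → |·| ≈ 50.01, ∠ ≈ 88.85°
pole (1 + j200·0.2) = 1 + j40 → |·| ≈ 40.012, ∠ ≈ 88.57°
|G| = 1e+04 · 1.4142 / (50.01 · 40.012) ≈ 7.0675
Gain = 20 log₁₀(7.0675) ≈ 16.99 dB
∠G = (45.00°) − (88.85° + 88.57°) = -132.42°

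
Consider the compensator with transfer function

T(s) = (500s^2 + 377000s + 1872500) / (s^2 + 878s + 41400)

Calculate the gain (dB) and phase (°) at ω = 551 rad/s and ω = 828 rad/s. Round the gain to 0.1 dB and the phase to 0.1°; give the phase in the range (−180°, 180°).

ω = 551: 53.4 dB, 7.4°; ω = 828: 53.6 dB, 6.0°

Substitute s = j551:
Numerator: 500(j551)^2 + 377000(j551) + 1872500 = -149928000 + j207727000
Denominator: (j551)^2 + 878(j551) + 41400 = -262201 + j483778
|N| = √(149928000² + 207727000²) ≈ 2.5618e+08, ∠N ≈ 125.82°
|D| = √(262201² + 483778²) ≈ 5.5026e+05, ∠D ≈ 118.46°
|T| = 2.5618e+08 / 5.5026e+05 ≈ 465.56
Gain = 20 log₁₀(465.56) ≈ 53.36 dB
∠T = 125.82° − 118.46° = 7.36°

Substitute s = j828:
Numerator: 500(j828)^2 + 377000(j828) + 1872500 = -340919500 + j312156000
Denominator: (j828)^2 + 878(j828) + 41400 = -644184 + j726984
|N| = √(340919500² + 312156000²) ≈ 4.6224e+08, ∠N ≈ 137.52°
|D| = √(644184² + 726984²) ≈ 9.7133e+05, ∠D ≈ 131.54°
|T| = 4.6224e+08 / 9.7133e+05 ≈ 475.88
Gain = 20 log₁₀(475.88) ≈ 53.55 dB
∠T = 137.52° − 131.54° = 5.98°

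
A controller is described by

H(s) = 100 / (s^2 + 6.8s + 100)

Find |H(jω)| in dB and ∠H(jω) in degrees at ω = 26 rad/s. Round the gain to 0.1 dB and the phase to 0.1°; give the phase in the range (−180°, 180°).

At s = jω = j26:
quadratic: (j26)² + 6.8·j26 + 100 = -576 + j176.8 → |·| ≈ 602.52, ∠ ≈ 162.94°
|H| = 100 / 602.52 ≈ 0.16597
Gain = 20 log₁₀(0.16597) ≈ -15.60 dB
∠H = 0.00° − 162.94° = -162.94°

-15.6 dB, -162.9°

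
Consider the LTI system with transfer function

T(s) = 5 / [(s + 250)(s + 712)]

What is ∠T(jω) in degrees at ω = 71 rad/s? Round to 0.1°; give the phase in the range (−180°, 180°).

-21.5°

At s = jω = j71:
pole (s+250): 250 + j71 → |·| = √(250²+71²) = √67541 ≈ 259.89, ∠ = arctan(71/250) ≈ 15.85°
pole (s+712): 712 + j71 → |·| = √(712²+71²) = √511985 ≈ 715.53, ∠ = arctan(71/712) ≈ 5.69°
∠T = 0.00° − 21.54° = -21.54°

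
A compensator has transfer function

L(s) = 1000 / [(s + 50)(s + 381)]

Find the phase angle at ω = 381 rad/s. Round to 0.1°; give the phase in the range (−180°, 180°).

-127.5°

At s = jω = j381:
pole (s+50): 50 + j381 → |·| = √(50²+381²) = √147661 ≈ 384.27, ∠ = arctan(381/50) ≈ 82.52°
pole (s+381): 381 + j381 → |·| = √(381²+381²) = √290322 ≈ 538.82, ∠ = arctan(381/381) ≈ 45.00°
∠L = 0.00° − 127.52° = -127.52°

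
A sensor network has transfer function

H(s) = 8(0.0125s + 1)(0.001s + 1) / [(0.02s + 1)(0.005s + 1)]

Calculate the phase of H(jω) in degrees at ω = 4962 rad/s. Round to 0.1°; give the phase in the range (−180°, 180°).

At ω = 4962 rad/s:
zero (1 + j4962·0.0125) = 1 + j62.025 → |·| ≈ 62.033, ∠ ≈ 89.08°
zero (1 + j4962·0.001) = 1 + j4.962 → |·| ≈ 5.0618, ∠ ≈ 78.61°
pole (1 + j4962·0.02) = 1 + j99.24 → |·| ≈ 99.245, ∠ ≈ 89.42°
pole (1 + j4962·0.005) = 1 + j24.81 → |·| ≈ 24.83, ∠ ≈ 87.69°
∠H = (89.08° + 78.61°) − (89.42° + 87.69°) = -9.42°

-9.4°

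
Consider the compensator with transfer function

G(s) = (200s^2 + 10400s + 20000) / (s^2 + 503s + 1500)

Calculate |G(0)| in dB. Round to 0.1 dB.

G(0) = 20000 / 1500 ≈ 13.333
20 log₁₀(13.333) ≈ 22.50 dB

22.5 dB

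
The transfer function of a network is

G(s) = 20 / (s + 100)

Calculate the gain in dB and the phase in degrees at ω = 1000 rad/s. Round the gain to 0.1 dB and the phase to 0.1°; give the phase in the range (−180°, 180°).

Substitute s = j1000:
Numerator: 20 = 20 + j0
Denominator: (j1000) + 100 = 100 + j1000
|N| = √(20² + 0²) ≈ 20, ∠N ≈ 0.00°
|D| = √(100² + 1000²) ≈ 1005, ∠D ≈ 84.29°
|G| = 20 / 1005 ≈ 0.0199
Gain = 20 log₁₀(0.0199) ≈ -34.02 dB
∠G = 0.00° − 84.29° = -84.29°

-34.0 dB, -84.3°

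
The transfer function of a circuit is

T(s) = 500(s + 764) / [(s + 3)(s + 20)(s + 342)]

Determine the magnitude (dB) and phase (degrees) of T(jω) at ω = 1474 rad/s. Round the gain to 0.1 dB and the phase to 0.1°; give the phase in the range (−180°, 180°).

At s = jω = j1474:
zero (s+764): 764 + j1474 → |·| = √(764²+1474²) = √2756372 ≈ 1660.2, ∠ = arctan(1474/764) ≈ 62.60°
pole (s+3): 3 + j1474 → |·| = √(3²+1474²) = √2172685 ≈ 1474, ∠ = arctan(1474/3) ≈ 89.88°
pole (s+20): 20 + j1474 → |·| = √(20²+1474²) = √2173076 ≈ 1474.1, ∠ = arctan(1474/20) ≈ 89.22°
pole (s+342): 342 + j1474 → |·| = √(342²+1474²) = √2289640 ≈ 1513.2, ∠ = arctan(1474/342) ≈ 76.94°
|T| = 500 · 1660.2 / 3.2879e+09 ≈ 0.00025247
Gain = 20 log₁₀(0.00025247) ≈ -71.96 dB
∠T = 62.60° − 256.04° = -193.44° ≡ 166.56° (principal value)

-72.0 dB, 166.6°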